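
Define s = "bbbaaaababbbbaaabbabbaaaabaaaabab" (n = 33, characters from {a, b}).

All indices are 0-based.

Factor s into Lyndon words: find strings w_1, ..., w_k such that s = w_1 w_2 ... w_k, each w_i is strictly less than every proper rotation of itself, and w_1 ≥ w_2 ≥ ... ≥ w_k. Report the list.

["b", "b", "b", "aaaababbbbaaabbabb", "aaaabaaaabab"]

emit factor 1: 'b' (i=0, period=1)
emit factor 2: 'b' (i=1, period=1)
emit factor 3: 'b' (i=2, period=1)
emit factor 4: 'aaaababbbbaaabbabb' (i=3, period=18)
emit factor 5: 'aaaabaaaabab' (i=21, period=12)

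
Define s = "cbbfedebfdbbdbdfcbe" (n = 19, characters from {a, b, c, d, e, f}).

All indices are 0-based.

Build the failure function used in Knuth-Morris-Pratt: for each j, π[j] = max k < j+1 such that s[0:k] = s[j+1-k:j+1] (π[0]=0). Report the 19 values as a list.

π[0] = 0
j=1 s[j]='b': π[1]=0 (border '')
j=2 s[j]='b': π[2]=0 (border '')
j=3 s[j]='f': π[3]=0 (border '')
j=4 s[j]='e': π[4]=0 (border '')
j=5 s[j]='d': π[5]=0 (border '')
j=6 s[j]='e': π[6]=0 (border '')
j=7 s[j]='b': π[7]=0 (border '')
j=8 s[j]='f': π[8]=0 (border '')
j=9 s[j]='d': π[9]=0 (border '')
j=10 s[j]='b': π[10]=0 (border '')
j=11 s[j]='b': π[11]=0 (border '')
j=12 s[j]='d': π[12]=0 (border '')
j=13 s[j]='b': π[13]=0 (border '')
j=14 s[j]='d': π[14]=0 (border '')
j=15 s[j]='f': π[15]=0 (border '')
j=16 s[j]='c': π[16]=1 (border 'c')
j=17 s[j]='b': π[17]=2 (border 'cb')
j=18 s[j]='e': k: 2→0; π[18]=0 (border '')

[0, 0, 0, 0, 0, 0, 0, 0, 0, 0, 0, 0, 0, 0, 0, 0, 1, 2, 0]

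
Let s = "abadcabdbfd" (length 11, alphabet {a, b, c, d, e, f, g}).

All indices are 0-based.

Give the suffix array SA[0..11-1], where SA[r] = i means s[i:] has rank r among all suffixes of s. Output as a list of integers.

rank | idx | suffix
   0 |   0 | abadcabdbfd
   1 |   5 | abdbfd
   2 |   2 | adcabdbfd
   3 |   1 | badcabdbfd
   4 |   6 | bdbfd
   5 |   8 | bfd
   6 |   4 | cabdbfd
   7 |  10 | d
   8 |   7 | dbfd
   9 |   3 | dcabdbfd
  10 |   9 | fd

[0, 5, 2, 1, 6, 8, 4, 10, 7, 3, 9]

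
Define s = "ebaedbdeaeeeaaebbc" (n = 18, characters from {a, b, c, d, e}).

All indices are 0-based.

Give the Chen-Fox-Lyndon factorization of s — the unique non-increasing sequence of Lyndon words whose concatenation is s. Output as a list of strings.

emit factor 1: 'e' (i=0, period=1)
emit factor 2: 'b' (i=1, period=1)
emit factor 3: 'aedbdeaeee' (i=2, period=10)
emit factor 4: 'aaebbc' (i=12, period=6)

["e", "b", "aedbdeaeee", "aaebbc"]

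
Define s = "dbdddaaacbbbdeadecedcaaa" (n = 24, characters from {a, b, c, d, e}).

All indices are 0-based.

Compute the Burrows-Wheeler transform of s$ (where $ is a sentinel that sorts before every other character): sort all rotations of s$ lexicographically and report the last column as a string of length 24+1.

rank  rotation                   last
    0  $dbdddaaacbbbdeadecedcaaa  a
    1  a$dbdddaaacbbbdeadecedcaa  a
    2  aa$dbdddaaacbbbdeadecedca  a
    3  aaa$dbdddaaacbbbdeadecedc  c
    4  aaacbbbdeadecedcaaa$dbddd  d
    5  aacbbbdeadecedcaaa$dbddda  a
    6  acbbbdeadecedcaaa$dbdddaa  a
    7  adecedcaaa$dbdddaaacbbbde  e
    8  bbbdeadecedcaaa$dbdddaaac  c
    9  bbdeadecedcaaa$dbdddaaacb  b
   10  bdddaaacbbbdeadecedcaaa$d  d
   11  bdeadecedcaaa$dbdddaaacbb  b
   12  caaa$dbdddaaacbbbdeadeced  d
   13  cbbbdeadecedcaaa$dbdddaaa  a
   14  cedcaaa$dbdddaaacbbbdeade  e
   15  daaacbbbdeadecedcaaa$dbdd  d
   16  dbdddaaacbbbdeadecedcaaa$  $
   17  dcaaa$dbdddaaacbbbdeadece  e
   18  ddaaacbbbdeadecedcaaa$dbd  d
   19  dddaaacbbbdeadecedcaaa$db  b
   20  deadecedcaaa$dbdddaaacbbb  b
   21  decedcaaa$dbdddaaacbbbdea  a
   22  eadecedcaaa$dbdddaaacbbbd  d
   23  ecedcaaa$dbdddaaacbbbdead  d
   24  edcaaa$dbdddaaacbbbdeadec  c

aaacdaaecbdbdaed$edbbaddc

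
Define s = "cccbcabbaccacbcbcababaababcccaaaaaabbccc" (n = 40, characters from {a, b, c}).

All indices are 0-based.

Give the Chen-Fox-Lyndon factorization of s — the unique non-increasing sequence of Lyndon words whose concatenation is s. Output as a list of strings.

["c", "c", "c", "bc", "abbaccacbcbc", "ab", "ab", "aababccc", "aaaaaabbccc"]

emit factor 1: 'c' (i=0, period=1)
emit factor 2: 'c' (i=1, period=1)
emit factor 3: 'c' (i=2, period=1)
emit factor 4: 'bc' (i=3, period=2)
emit factor 5: 'abbaccacbcbc' (i=5, period=12)
emit factor 6: 'ab' (i=17, period=2)
emit factor 7: 'ab' (i=19, period=2)
emit factor 8: 'aababccc' (i=21, period=8)
emit factor 9: 'aaaaaabbccc' (i=29, period=11)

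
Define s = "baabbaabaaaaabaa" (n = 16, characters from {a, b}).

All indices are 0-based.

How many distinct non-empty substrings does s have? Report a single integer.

98

rank | idx | suffix
   0 |  15 | a
   1 |  14 | aa
   2 |   8 | aaaaabaa
   3 |   9 | aaaabaa
   4 |  10 | aaabaa
   5 |  11 | aabaa
   6 |   5 | aabaaaaabaa
   7 |   1 | aabbaabaaaaabaa
   8 |  12 | abaa
   9 |   6 | abaaaaabaa
  10 |   2 | abbaabaaaaabaa
  11 |  13 | baa
  12 |   7 | baaaaabaa
  13 |   4 | baabaaaaabaa
  14 |   0 | baabbaabaaaaabaa
  15 |   3 | bbaabaaaaabaa

SA = [15, 14, 8, 9, 10, 11, 5, 1, 12, 6, 2, 13, 7, 4, 0, 3]
[i] adj suffixes → lcp
  [1] 15/14 → 1 ('a')
  [2] 14/8 → 2 ('aa')
  [3] 8/9 → 4 ('aaaa')
  [4] 9/10 → 3 ('aaa')
  [5] 10/11 → 2 ('aa')
  [6] 11/5 → 5 ('aabaa')
  [7] 5/1 → 3 ('aab')
  [8] 1/12 → 1 ('a')
  [9] 12/6 → 4 ('abaa')
  [10] 6/2 → 2 ('ab')
  [11] 2/13 → 0 ('')
  [12] 13/7 → 3 ('baa')
  [13] 7/4 → 3 ('baa')
  [14] 4/0 → 4 ('baab')
  [15] 0/3 → 1 ('b')

n(n+1)/2 = 16·17/2 = 136
Σ LCP = 0 + 1 + 2 + 4 + 3 + 2 + 5 + 3 + 1 + 4 + 2 + 0 + 3 + 3 + 4 + 1 = 38
distinct = 136 − 38 = 98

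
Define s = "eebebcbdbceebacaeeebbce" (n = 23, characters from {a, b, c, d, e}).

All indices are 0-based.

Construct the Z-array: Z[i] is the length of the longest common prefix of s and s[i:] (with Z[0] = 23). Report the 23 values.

[23, 1, 0, 1, 0, 0, 0, 0, 0, 0, 3, 1, 0, 0, 0, 0, 2, 3, 1, 0, 0, 0, 1]

Z[0]=23
i=1: fresh scan; Z[1]=1 extend→box=[1,2)
i=2: fresh scan; Z[2]=0
i=3: fresh scan; Z[3]=1 extend→box=[3,4)
i=4: fresh scan; Z[4]=0
i=5: fresh scan; Z[5]=0
i=6: fresh scan; Z[6]=0
i=7: fresh scan; Z[7]=0
i=8: fresh scan; Z[8]=0
i=9: fresh scan; Z[9]=0
i=10: fresh scan; Z[10]=3 extend→box=[10,13)
i=11: min(r-i=2, Z[1]=1)=1; Z[11]=1
i=12: min(r-i=1, Z[2]=0)=0; Z[12]=0
i=13: fresh scan; Z[13]=0
i=14: fresh scan; Z[14]=0
i=15: fresh scan; Z[15]=0
i=16: fresh scan; Z[16]=2 extend→box=[16,18)
i=17: min(r-i=1, Z[1]=1)=1; Z[17]=3 extend→box=[17,20)
i=18: min(r-i=2, Z[1]=1)=1; Z[18]=1
i=19: min(r-i=1, Z[2]=0)=0; Z[19]=0
i=20: fresh scan; Z[20]=0
i=21: fresh scan; Z[21]=0
i=22: fresh scan; Z[22]=1 extend→box=[22,23)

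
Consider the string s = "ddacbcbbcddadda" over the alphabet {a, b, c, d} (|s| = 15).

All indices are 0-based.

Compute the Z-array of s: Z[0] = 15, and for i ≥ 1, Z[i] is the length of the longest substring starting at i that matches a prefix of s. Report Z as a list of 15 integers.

[15, 1, 0, 0, 0, 0, 0, 0, 0, 3, 1, 0, 3, 1, 0]

Z[0]=15
i=1: i≥r, start 0; Z[1]=1 grow→box=[1,2)
i=2: i≥r, start 0; Z[2]=0
i=3: i≥r, start 0; Z[3]=0
i=4: i≥r, start 0; Z[4]=0
i=5: i≥r, start 0; Z[5]=0
i=6: i≥r, start 0; Z[6]=0
i=7: i≥r, start 0; Z[7]=0
i=8: i≥r, start 0; Z[8]=0
i=9: i≥r, start 0; Z[9]=3 grow→box=[9,12)
i=10: min(r-i=2, Z[1]=1)=1; Z[10]=1
i=11: min(r-i=1, Z[2]=0)=0; Z[11]=0
i=12: i≥r, start 0; Z[12]=3 grow→box=[12,15)
i=13: min(r-i=2, Z[1]=1)=1; Z[13]=1
i=14: min(r-i=1, Z[2]=0)=0; Z[14]=0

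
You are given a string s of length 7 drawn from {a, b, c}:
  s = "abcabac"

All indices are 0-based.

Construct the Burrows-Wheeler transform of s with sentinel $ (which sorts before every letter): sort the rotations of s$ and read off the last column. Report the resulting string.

rank  rotation  last
    0  $abcabac  c
    1  abac$abc  c
    2  abcabac$  $
    3  ac$abcab  b
    4  bac$abca  a
    5  bcabac$a  a
    6  c$abcaba  a
    7  cabac$ab  b

cc$baaab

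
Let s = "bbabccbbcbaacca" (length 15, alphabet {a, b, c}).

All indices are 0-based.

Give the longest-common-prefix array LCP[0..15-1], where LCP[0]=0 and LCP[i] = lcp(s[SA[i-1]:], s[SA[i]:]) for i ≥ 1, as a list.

[0, 1, 1, 1, 0, 2, 1, 2, 1, 2, 0, 1, 2, 1, 2]

rank→(start, suffix):
  0 → (14, 'a')
  1 → (10, 'aacca')
  2 → (2, 'abccbbcbaacca')
  3 → (11, 'acca')
  4 → (9, 'baacca')
  5 → (1, 'babccbbcbaacca')
  6 → (0, 'bbabccbbcbaacca')
  7 → (6, 'bbcbaacca')
  8 → (7, 'bcbaacca')
  9 → (3, 'bccbbcbaacca')
  10 → (13, 'ca')
  11 → (8, 'cbaacca')
  12 → (5, 'cbbcbaacca')
  13 → (12, 'cca')
  14 → (4, 'ccbbcbaacca')

SA = [14, 10, 2, 11, 9, 1, 0, 6, 7, 3, 13, 8, 5, 12, 4]
[i] adj suffixes → lcp
  [1] 14/10 → 1 ('a')
  [2] 10/2 → 1 ('a')
  [3] 2/11 → 1 ('a')
  [4] 11/9 → 0 ('')
  [5] 9/1 → 2 ('ba')
  [6] 1/0 → 1 ('b')
  [7] 0/6 → 2 ('bb')
  [8] 6/7 → 1 ('b')
  [9] 7/3 → 2 ('bc')
  [10] 3/13 → 0 ('')
  [11] 13/8 → 1 ('c')
  [12] 8/5 → 2 ('cb')
  [13] 5/12 → 1 ('c')
  [14] 12/4 → 2 ('cc')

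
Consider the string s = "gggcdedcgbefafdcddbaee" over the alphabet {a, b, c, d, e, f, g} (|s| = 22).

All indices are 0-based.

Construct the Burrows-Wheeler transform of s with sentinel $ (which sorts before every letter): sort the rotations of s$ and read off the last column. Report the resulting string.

ebfdgdgddfeccedabeacgg$

rank  rotation                 last
    0  $gggcdedcgbefafdcddbaee  e
    1  aee$gggcdedcgbefafdcddb  b
    2  afdcddbaee$gggcdedcgbef  f
    3  baee$gggcdedcgbefafdcdd  d
    4  befafdcddbaee$gggcdedcg  g
    5  cddbaee$gggcdedcgbefafd  d
    6  cdedcgbefafdcddbaee$ggg  g
    7  cgbefafdcddbaee$gggcded  d
    8  dbaee$gggcdedcgbefafdcd  d
    9  dcddbaee$gggcdedcgbefaf  f
   10  dcgbefafdcddbaee$gggcde  e
   11  ddbaee$gggcdedcgbefafdc  c
   12  dedcgbefafdcddbaee$gggc  c
   13  e$gggcdedcgbefafdcddbae  e
   14  edcgbefafdcddbaee$gggcd  d
   15  ee$gggcdedcgbefafdcddba  a
   16  efafdcddbaee$gggcdedcgb  b
   17  fafdcddbaee$gggcdedcgbe  e
   18  fdcddbaee$gggcdedcgbefa  a
   19  gbefafdcddbaee$gggcdedc  c
   20  gcdedcgbefafdcddbaee$gg  g
   21  ggcdedcgbefafdcddbaee$g  g
   22  gggcdedcgbefafdcddbaee$  $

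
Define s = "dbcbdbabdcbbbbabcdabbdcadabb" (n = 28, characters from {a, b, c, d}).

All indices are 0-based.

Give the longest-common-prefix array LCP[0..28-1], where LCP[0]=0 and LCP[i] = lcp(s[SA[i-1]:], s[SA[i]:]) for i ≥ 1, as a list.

sorted suffixes:
  #0 SA[0]=25  'abb'
  #1 SA[1]=18  'abbdcadabb'
  #2 SA[2]=14  'abcdabbdcadabb'
  #3 SA[3]=6  'abdcbbbbabcdabbdcadabb'
  #4 SA[4]=23  'adabb'
  #5 SA[5]=27  'b'
  #6 SA[6]=13  'babcdabbdcadabb'
  #7 SA[7]=5  'babdcbbbbabcdabbdcadabb'
  #8 SA[8]=26  'bb'
  #9 SA[9]=12  'bbabcdabbdcadabb'
  #10 SA[10]=11  'bbbabcdabbdcadabb'
  #11 SA[11]=10  'bbbbabcdabbdcadabb'
  #12 SA[12]=19  'bbdcadabb'
  #13 SA[13]=1  'bcbdbabdcbbbbabcdabbdcadabb'
  #14 SA[14]=15  'bcdabbdcadabb'
  #15 SA[15]=3  'bdbabdcbbbbabcdabbdcadabb'
  #16 SA[16]=20  'bdcadabb'
  #17 SA[17]=7  'bdcbbbbabcdabbdcadabb'
  #18 SA[18]=22  'cadabb'
  #19 SA[19]=9  'cbbbbabcdabbdcadabb'
  #20 SA[20]=2  'cbdbabdcbbbbabcdabbdcadabb'
  #21 SA[21]=16  'cdabbdcadabb'
  #22 SA[22]=24  'dabb'
  #23 SA[23]=17  'dabbdcadabb'
  #24 SA[24]=4  'dbabdcbbbbabcdabbdcadabb'
  #25 SA[25]=0  'dbcbdbabdcbbbbabcdabbdcadabb'
  #26 SA[26]=21  'dcadabb'
  #27 SA[27]=8  'dcbbbbabcdabbdcadabb'

SA = [25, 18, 14, 6, 23, 27, 13, 5, 26, 12, 11, 10, 19, 1, 15, 3, 20, 7, 22, 9, 2, 16, 24, 17, 4, 0, 21, 8]
rank  pair      lcp
   1  s[25:],s[18:]  3  'abb'
   2  s[18:],s[14:]  2  'ab'
   3  s[14:],s[6:]  2  'ab'
   4  s[6:],s[23:]  1  'a'
   5  s[23:],s[27:]  0  ''
   6  s[27:],s[13:]  1  'b'
   7  s[13:],s[5:]  3  'bab'
   8  s[5:],s[26:]  1  'b'
   9  s[26:],s[12:]  2  'bb'
  10  s[12:],s[11:]  2  'bb'
  11  s[11:],s[10:]  3  'bbb'
  12  s[10:],s[19:]  2  'bb'
  13  s[19:],s[1:]  1  'b'
  14  s[1:],s[15:]  2  'bc'
  15  s[15:],s[3:]  1  'b'
  16  s[3:],s[20:]  2  'bd'
  17  s[20:],s[7:]  3  'bdc'
  18  s[7:],s[22:]  0  ''
  19  s[22:],s[9:]  1  'c'
  20  s[9:],s[2:]  2  'cb'
  21  s[2:],s[16:]  1  'c'
  22  s[16:],s[24:]  0  ''
  23  s[24:],s[17:]  4  'dabb'
  24  s[17:],s[4:]  1  'd'
  25  s[4:],s[0:]  2  'db'
  26  s[0:],s[21:]  1  'd'
  27  s[21:],s[8:]  2  'dc'

[0, 3, 2, 2, 1, 0, 1, 3, 1, 2, 2, 3, 2, 1, 2, 1, 2, 3, 0, 1, 2, 1, 0, 4, 1, 2, 1, 2]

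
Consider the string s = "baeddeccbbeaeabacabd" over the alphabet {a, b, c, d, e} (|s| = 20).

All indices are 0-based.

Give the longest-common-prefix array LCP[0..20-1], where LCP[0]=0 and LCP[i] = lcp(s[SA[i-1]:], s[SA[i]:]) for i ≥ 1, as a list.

sorted suffixes:
  #0 SA[0]=13  'abacabd'
  #1 SA[1]=17  'abd'
  #2 SA[2]=15  'acabd'
  #3 SA[3]=11  'aeabacabd'
  #4 SA[4]=1  'aeddeccbbeaeabacabd'
  #5 SA[5]=14  'bacabd'
  #6 SA[6]=0  'baeddeccbbeaeabacabd'
  #7 SA[7]=8  'bbeaeabacabd'
  #8 SA[8]=18  'bd'
  #9 SA[9]=9  'beaeabacabd'
  #10 SA[10]=16  'cabd'
  #11 SA[11]=7  'cbbeaeabacabd'
  #12 SA[12]=6  'ccbbeaeabacabd'
  #13 SA[13]=19  'd'
  #14 SA[14]=3  'ddeccbbeaeabacabd'
  #15 SA[15]=4  'deccbbeaeabacabd'
  #16 SA[16]=12  'eabacabd'
  #17 SA[17]=10  'eaeabacabd'
  #18 SA[18]=5  'eccbbeaeabacabd'
  #19 SA[19]=2  'eddeccbbeaeabacabd'

SA = [13, 17, 15, 11, 1, 14, 0, 8, 18, 9, 16, 7, 6, 19, 3, 4, 12, 10, 5, 2]
[i] adj suffixes → lcp
  [1] 13/17 → 2 ('ab')
  [2] 17/15 → 1 ('a')
  [3] 15/11 → 1 ('a')
  [4] 11/1 → 2 ('ae')
  [5] 1/14 → 0 ('')
  [6] 14/0 → 2 ('ba')
  [7] 0/8 → 1 ('b')
  [8] 8/18 → 1 ('b')
  [9] 18/9 → 1 ('b')
  [10] 9/16 → 0 ('')
  [11] 16/7 → 1 ('c')
  [12] 7/6 → 1 ('c')
  [13] 6/19 → 0 ('')
  [14] 19/3 → 1 ('d')
  [15] 3/4 → 1 ('d')
  [16] 4/12 → 0 ('')
  [17] 12/10 → 2 ('ea')
  [18] 10/5 → 1 ('e')
  [19] 5/2 → 1 ('e')

[0, 2, 1, 1, 2, 0, 2, 1, 1, 1, 0, 1, 1, 0, 1, 1, 0, 2, 1, 1]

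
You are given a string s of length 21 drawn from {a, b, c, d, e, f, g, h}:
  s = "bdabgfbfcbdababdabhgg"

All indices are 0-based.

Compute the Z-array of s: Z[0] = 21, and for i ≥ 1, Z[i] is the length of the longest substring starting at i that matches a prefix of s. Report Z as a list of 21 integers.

Z[0]=21
i=1: fresh scan; Z[1]=0
i=2: fresh scan; Z[2]=0
i=3: fresh scan; Z[3]=1 extend→box=[3,4)
i=4: fresh scan; Z[4]=0
i=5: fresh scan; Z[5]=0
i=6: fresh scan; Z[6]=1 extend→box=[6,7)
i=7: fresh scan; Z[7]=0
i=8: fresh scan; Z[8]=0
i=9: fresh scan; Z[9]=4 extend→box=[9,13)
i=10: min(r-i=3, Z[1]=0)=0; Z[10]=0
i=11: min(r-i=2, Z[2]=0)=0; Z[11]=0
i=12: min(r-i=1, Z[3]=1)=1; Z[12]=1
i=13: fresh scan; Z[13]=0
i=14: fresh scan; Z[14]=4 extend→box=[14,18)
i=15: min(r-i=3, Z[1]=0)=0; Z[15]=0
i=16: min(r-i=2, Z[2]=0)=0; Z[16]=0
i=17: min(r-i=1, Z[3]=1)=1; Z[17]=1
i=18: fresh scan; Z[18]=0
i=19: fresh scan; Z[19]=0
i=20: fresh scan; Z[20]=0

[21, 0, 0, 1, 0, 0, 1, 0, 0, 4, 0, 0, 1, 0, 4, 0, 0, 1, 0, 0, 0]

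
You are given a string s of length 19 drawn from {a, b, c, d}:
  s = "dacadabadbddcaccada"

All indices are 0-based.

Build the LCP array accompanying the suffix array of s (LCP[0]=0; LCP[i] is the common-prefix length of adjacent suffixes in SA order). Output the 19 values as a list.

rank | idx | suffix
   0 |  18 | a
   1 |   5 | abadbddcaccada
   2 |   1 | acadabadbddcaccada
   3 |  13 | accada
   4 |  16 | ada
   5 |   3 | adabadbddcaccada
   6 |   7 | adbddcaccada
   7 |   6 | badbddcaccada
   8 |   9 | bddcaccada
   9 |  12 | caccada
  10 |  15 | cada
  11 |   2 | cadabadbddcaccada
  12 |  14 | ccada
  13 |  17 | da
  14 |   4 | dabadbddcaccada
  15 |   0 | dacadabadbddcaccada
  16 |   8 | dbddcaccada
  17 |  11 | dcaccada
  18 |  10 | ddcaccada

SA = [18, 5, 1, 13, 16, 3, 7, 6, 9, 12, 15, 2, 14, 17, 4, 0, 8, 11, 10]
i: (SA[i-1],SA[i]) lcp shared
  1: (18,5) 1 'a'
  2: (5,1) 1 'a'
  3: (1,13) 2 'ac'
  4: (13,16) 1 'a'
  5: (16,3) 3 'ada'
  6: (3,7) 2 'ad'
  7: (7,6) 0 ''
  8: (6,9) 1 'b'
  9: (9,12) 0 ''
  10: (12,15) 2 'ca'
  11: (15,2) 4 'cada'
  12: (2,14) 1 'c'
  13: (14,17) 0 ''
  14: (17,4) 2 'da'
  15: (4,0) 2 'da'
  16: (0,8) 1 'd'
  17: (8,11) 1 'd'
  18: (11,10) 1 'd'

[0, 1, 1, 2, 1, 3, 2, 0, 1, 0, 2, 4, 1, 0, 2, 2, 1, 1, 1]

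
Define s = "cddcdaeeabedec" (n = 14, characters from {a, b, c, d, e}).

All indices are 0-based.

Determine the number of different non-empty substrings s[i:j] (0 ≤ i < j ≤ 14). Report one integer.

sorted suffixes:
  #0 SA[0]=8  'abedec'
  #1 SA[1]=5  'aeeabedec'
  #2 SA[2]=9  'bedec'
  #3 SA[3]=13  'c'
  #4 SA[4]=3  'cdaeeabedec'
  #5 SA[5]=0  'cddcdaeeabedec'
  #6 SA[6]=4  'daeeabedec'
  #7 SA[7]=2  'dcdaeeabedec'
  #8 SA[8]=1  'ddcdaeeabedec'
  #9 SA[9]=11  'dec'
  #10 SA[10]=7  'eabedec'
  #11 SA[11]=12  'ec'
  #12 SA[12]=10  'edec'
  #13 SA[13]=6  'eeabedec'

SA = [8, 5, 9, 13, 3, 0, 4, 2, 1, 11, 7, 12, 10, 6]
[i] adj suffixes → lcp
  [1] 8/5 → 1 ('a')
  [2] 5/9 → 0 ('')
  [3] 9/13 → 0 ('')
  [4] 13/3 → 1 ('c')
  [5] 3/0 → 2 ('cd')
  [6] 0/4 → 0 ('')
  [7] 4/2 → 1 ('d')
  [8] 2/1 → 1 ('d')
  [9] 1/11 → 1 ('d')
  [10] 11/7 → 0 ('')
  [11] 7/12 → 1 ('e')
  [12] 12/10 → 1 ('e')
  [13] 10/6 → 1 ('e')

n(n+1)/2 = 14·15/2 = 105
Σ LCP = 0 + 1 + 0 + 0 + 1 + 2 + 0 + 1 + 1 + 1 + 0 + 1 + 1 + 1 = 10
distinct = 105 − 10 = 95

95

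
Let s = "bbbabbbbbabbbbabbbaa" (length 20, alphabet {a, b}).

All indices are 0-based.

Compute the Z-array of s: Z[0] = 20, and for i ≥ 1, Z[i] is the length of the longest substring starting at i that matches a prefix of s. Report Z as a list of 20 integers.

Z[0]=20
i=1: outside box; Z[1]=2 scan→box=[1,3)
i=2: min(r-i=1, Z[1]=2)=1; Z[2]=1
i=3: outside box; Z[3]=0
i=4: outside box; Z[4]=3 scan→box=[4,7)
i=5: min(r-i=2, Z[1]=2)=2; Z[5]=3 scan→box=[5,8)
i=6: min(r-i=2, Z[1]=2)=2; Z[6]=8 scan→box=[6,14)
i=7: min(r-i=7, Z[1]=2)=2; Z[7]=2
i=8: min(r-i=6, Z[2]=1)=1; Z[8]=1
i=9: min(r-i=5, Z[3]=0)=0; Z[9]=0
i=10: min(r-i=4, Z[4]=3)=3; Z[10]=3
i=11: min(r-i=3, Z[5]=3)=3; Z[11]=7 scan→box=[11,18)
i=12: min(r-i=6, Z[1]=2)=2; Z[12]=2
i=13: min(r-i=5, Z[2]=1)=1; Z[13]=1
i=14: min(r-i=4, Z[3]=0)=0; Z[14]=0
i=15: min(r-i=3, Z[4]=3)=3; Z[15]=4 scan→box=[15,19)
i=16: min(r-i=3, Z[1]=2)=2; Z[16]=2
i=17: min(r-i=2, Z[2]=1)=1; Z[17]=1
i=18: min(r-i=1, Z[3]=0)=0; Z[18]=0
i=19: outside box; Z[19]=0

[20, 2, 1, 0, 3, 3, 8, 2, 1, 0, 3, 7, 2, 1, 0, 4, 2, 1, 0, 0]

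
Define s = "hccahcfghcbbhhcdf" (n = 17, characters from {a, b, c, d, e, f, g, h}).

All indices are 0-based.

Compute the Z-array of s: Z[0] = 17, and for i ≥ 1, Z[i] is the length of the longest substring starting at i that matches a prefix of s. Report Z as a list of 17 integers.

[17, 0, 0, 0, 2, 0, 0, 0, 2, 0, 0, 0, 1, 2, 0, 0, 0]

Z[0]=17
i=1: outside box; Z[1]=0
i=2: outside box; Z[2]=0
i=3: outside box; Z[3]=0
i=4: outside box; Z[4]=2 grow→box=[4,6)
i=5: min(r-i=1, Z[1]=0)=0; Z[5]=0
i=6: outside box; Z[6]=0
i=7: outside box; Z[7]=0
i=8: outside box; Z[8]=2 grow→box=[8,10)
i=9: min(r-i=1, Z[1]=0)=0; Z[9]=0
i=10: outside box; Z[10]=0
i=11: outside box; Z[11]=0
i=12: outside box; Z[12]=1 grow→box=[12,13)
i=13: outside box; Z[13]=2 grow→box=[13,15)
i=14: min(r-i=1, Z[1]=0)=0; Z[14]=0
i=15: outside box; Z[15]=0
i=16: outside box; Z[16]=0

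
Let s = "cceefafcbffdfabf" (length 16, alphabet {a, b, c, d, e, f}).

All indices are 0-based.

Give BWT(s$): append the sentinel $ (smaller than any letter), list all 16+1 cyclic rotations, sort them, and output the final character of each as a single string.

fffacf$cfcebdeafb

rank  rotation           last
    0  $cceefafcbffdfabf  f
    1  abf$cceefafcbffdf  f
    2  afcbffdfabf$cceef  f
    3  bf$cceefafcbffdfa  a
    4  bffdfabf$cceefafc  c
    5  cbffdfabf$cceefaf  f
    6  cceefafcbffdfabf$  $
    7  ceefafcbffdfabf$c  c
    8  dfabf$cceefafcbff  f
    9  eefafcbffdfabf$cc  c
   10  efafcbffdfabf$cce  e
   11  f$cceefafcbffdfab  b
   12  fabf$cceefafcbffd  d
   13  fafcbffdfabf$ccee  e
   14  fcbffdfabf$cceefa  a
   15  fdfabf$cceefafcbf  f
   16  ffdfabf$cceefafcb  b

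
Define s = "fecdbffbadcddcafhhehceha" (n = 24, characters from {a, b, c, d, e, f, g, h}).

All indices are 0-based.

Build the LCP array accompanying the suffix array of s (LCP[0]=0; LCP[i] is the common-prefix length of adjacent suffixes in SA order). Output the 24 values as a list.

sorted suffixes:
  #0 SA[0]=23  'a'
  #1 SA[1]=8  'adcddcafhhehceha'
  #2 SA[2]=14  'afhhehceha'
  #3 SA[3]=7  'badcddcafhhehceha'
  #4 SA[4]=4  'bffbadcddcafhhehceha'
  #5 SA[5]=13  'cafhhehceha'
  #6 SA[6]=2  'cdbffbadcddcafhhehceha'
  #7 SA[7]=10  'cddcafhhehceha'
  #8 SA[8]=20  'ceha'
  #9 SA[9]=3  'dbffbadcddcafhhehceha'
  #10 SA[10]=12  'dcafhhehceha'
  #11 SA[11]=9  'dcddcafhhehceha'
  #12 SA[12]=11  'ddcafhhehceha'
  #13 SA[13]=1  'ecdbffbadcddcafhhehceha'
  #14 SA[14]=21  'eha'
  #15 SA[15]=18  'ehceha'
  #16 SA[16]=6  'fbadcddcafhhehceha'
  #17 SA[17]=0  'fecdbffbadcddcafhhehceha'
  #18 SA[18]=5  'ffbadcddcafhhehceha'
  #19 SA[19]=15  'fhhehceha'
  #20 SA[20]=22  'ha'
  #21 SA[21]=19  'hceha'
  #22 SA[22]=17  'hehceha'
  #23 SA[23]=16  'hhehceha'

SA = [23, 8, 14, 7, 4, 13, 2, 10, 20, 3, 12, 9, 11, 1, 21, 18, 6, 0, 5, 15, 22, 19, 17, 16]
[i] adj suffixes → lcp
  [1] 23/8 → 1 ('a')
  [2] 8/14 → 1 ('a')
  [3] 14/7 → 0 ('')
  [4] 7/4 → 1 ('b')
  [5] 4/13 → 0 ('')
  [6] 13/2 → 1 ('c')
  [7] 2/10 → 2 ('cd')
  [8] 10/20 → 1 ('c')
  [9] 20/3 → 0 ('')
  [10] 3/12 → 1 ('d')
  [11] 12/9 → 2 ('dc')
  [12] 9/11 → 1 ('d')
  [13] 11/1 → 0 ('')
  [14] 1/21 → 1 ('e')
  [15] 21/18 → 2 ('eh')
  [16] 18/6 → 0 ('')
  [17] 6/0 → 1 ('f')
  [18] 0/5 → 1 ('f')
  [19] 5/15 → 1 ('f')
  [20] 15/22 → 0 ('')
  [21] 22/19 → 1 ('h')
  [22] 19/17 → 1 ('h')
  [23] 17/16 → 1 ('h')

[0, 1, 1, 0, 1, 0, 1, 2, 1, 0, 1, 2, 1, 0, 1, 2, 0, 1, 1, 1, 0, 1, 1, 1]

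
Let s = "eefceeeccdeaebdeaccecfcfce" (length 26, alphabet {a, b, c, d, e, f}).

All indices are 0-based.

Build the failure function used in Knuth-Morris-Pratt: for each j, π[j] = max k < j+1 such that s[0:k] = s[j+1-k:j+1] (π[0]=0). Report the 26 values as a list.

π[0] = 0
j=1 s[j]='e': π[1]=1 (border 'e')
j=2 s[j]='f': k: 1→0; π[2]=0 (border '')
j=3 s[j]='c': π[3]=0 (border '')
j=4 s[j]='e': π[4]=1 (border 'e')
j=5 s[j]='e': π[5]=2 (border 'ee')
j=6 s[j]='e': k: 2→1; π[6]=2 (border 'ee')
j=7 s[j]='c': k: 2→1→0; π[7]=0 (border '')
j=8 s[j]='c': π[8]=0 (border '')
j=9 s[j]='d': π[9]=0 (border '')
j=10 s[j]='e': π[10]=1 (border 'e')
j=11 s[j]='a': k: 1→0; π[11]=0 (border '')
j=12 s[j]='e': π[12]=1 (border 'e')
j=13 s[j]='b': k: 1→0; π[13]=0 (border '')
j=14 s[j]='d': π[14]=0 (border '')
j=15 s[j]='e': π[15]=1 (border 'e')
j=16 s[j]='a': k: 1→0; π[16]=0 (border '')
j=17 s[j]='c': π[17]=0 (border '')
j=18 s[j]='c': π[18]=0 (border '')
j=19 s[j]='e': π[19]=1 (border 'e')
j=20 s[j]='c': k: 1→0; π[20]=0 (border '')
j=21 s[j]='f': π[21]=0 (border '')
j=22 s[j]='c': π[22]=0 (border '')
j=23 s[j]='f': π[23]=0 (border '')
j=24 s[j]='c': π[24]=0 (border '')
j=25 s[j]='e': π[25]=1 (border 'e')

[0, 1, 0, 0, 1, 2, 2, 0, 0, 0, 1, 0, 1, 0, 0, 1, 0, 0, 0, 1, 0, 0, 0, 0, 0, 1]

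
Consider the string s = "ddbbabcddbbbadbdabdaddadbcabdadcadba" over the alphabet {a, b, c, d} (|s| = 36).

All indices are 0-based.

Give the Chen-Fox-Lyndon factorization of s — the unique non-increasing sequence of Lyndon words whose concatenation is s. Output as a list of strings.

emit factor 1: 'd' (i=0, period=1)
emit factor 2: 'd' (i=1, period=1)
emit factor 3: 'b' (i=2, period=1)
emit factor 4: 'b' (i=3, period=1)
emit factor 5: 'abcddbbbadbdabdaddadbcabdadcadb' (i=4, period=31)
emit factor 6: 'a' (i=35, period=1)

["d", "d", "b", "b", "abcddbbbadbdabdaddadbcabdadcadb", "a"]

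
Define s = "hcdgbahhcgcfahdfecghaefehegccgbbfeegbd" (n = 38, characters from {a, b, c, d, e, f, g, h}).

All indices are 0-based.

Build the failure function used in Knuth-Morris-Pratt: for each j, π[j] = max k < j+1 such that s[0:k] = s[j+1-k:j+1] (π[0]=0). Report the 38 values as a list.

π[0] = 0
j=1 s[j]='c': π[1]=0 (border '')
j=2 s[j]='d': π[2]=0 (border '')
j=3 s[j]='g': π[3]=0 (border '')
j=4 s[j]='b': π[4]=0 (border '')
j=5 s[j]='a': π[5]=0 (border '')
j=6 s[j]='h': π[6]=1 (border 'h')
j=7 s[j]='h': k: 1→0; π[7]=1 (border 'h')
j=8 s[j]='c': π[8]=2 (border 'hc')
j=9 s[j]='g': k: 2→0; π[9]=0 (border '')
j=10 s[j]='c': π[10]=0 (border '')
j=11 s[j]='f': π[11]=0 (border '')
j=12 s[j]='a': π[12]=0 (border '')
j=13 s[j]='h': π[13]=1 (border 'h')
j=14 s[j]='d': k: 1→0; π[14]=0 (border '')
j=15 s[j]='f': π[15]=0 (border '')
j=16 s[j]='e': π[16]=0 (border '')
j=17 s[j]='c': π[17]=0 (border '')
j=18 s[j]='g': π[18]=0 (border '')
j=19 s[j]='h': π[19]=1 (border 'h')
j=20 s[j]='a': k: 1→0; π[20]=0 (border '')
j=21 s[j]='e': π[21]=0 (border '')
j=22 s[j]='f': π[22]=0 (border '')
j=23 s[j]='e': π[23]=0 (border '')
j=24 s[j]='h': π[24]=1 (border 'h')
j=25 s[j]='e': k: 1→0; π[25]=0 (border '')
j=26 s[j]='g': π[26]=0 (border '')
j=27 s[j]='c': π[27]=0 (border '')
j=28 s[j]='c': π[28]=0 (border '')
j=29 s[j]='g': π[29]=0 (border '')
j=30 s[j]='b': π[30]=0 (border '')
j=31 s[j]='b': π[31]=0 (border '')
j=32 s[j]='f': π[32]=0 (border '')
j=33 s[j]='e': π[33]=0 (border '')
j=34 s[j]='e': π[34]=0 (border '')
j=35 s[j]='g': π[35]=0 (border '')
j=36 s[j]='b': π[36]=0 (border '')
j=37 s[j]='d': π[37]=0 (border '')

[0, 0, 0, 0, 0, 0, 1, 1, 2, 0, 0, 0, 0, 1, 0, 0, 0, 0, 0, 1, 0, 0, 0, 0, 1, 0, 0, 0, 0, 0, 0, 0, 0, 0, 0, 0, 0, 0]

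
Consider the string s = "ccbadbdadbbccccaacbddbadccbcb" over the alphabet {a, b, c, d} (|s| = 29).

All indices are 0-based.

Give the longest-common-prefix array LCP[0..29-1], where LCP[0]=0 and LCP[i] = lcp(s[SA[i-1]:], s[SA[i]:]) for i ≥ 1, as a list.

[0, 1, 1, 3, 2, 0, 1, 3, 1, 1, 2, 1, 2, 0, 1, 2, 2, 2, 1, 2, 3, 2, 3, 0, 1, 2, 2, 1, 1]

rank | idx | suffix
   0 |  15 | aacbddbadccbcb
   1 |  16 | acbddbadccbcb
   2 |   7 | adbbccccaacbddbadccbcb
   3 |   3 | adbdadbbccccaacbddbadccbcb
   4 |  22 | adccbcb
   5 |  28 | b
   6 |   2 | badbdadbbccccaacbddbadccbcb
   7 |  21 | badccbcb
   8 |   9 | bbccccaacbddbadccbcb
   9 |  26 | bcb
  10 |  10 | bccccaacbddbadccbcb
  11 |   5 | bdadbbccccaacbddbadccbcb
  12 |  18 | bddbadccbcb
  13 |  14 | caacbddbadccbcb
  14 |  27 | cb
  15 |   1 | cbadbdadbbccccaacbddbadccbcb
  16 |  25 | cbcb
  17 |  17 | cbddbadccbcb
  18 |  13 | ccaacbddbadccbcb
  19 |   0 | ccbadbdadbbccccaacbddbadccbcb
  20 |  24 | ccbcb
  21 |  12 | cccaacbddbadccbcb
  22 |  11 | ccccaacbddbadccbcb
  23 |   6 | dadbbccccaacbddbadccbcb
  24 |  20 | dbadccbcb
  25 |   8 | dbbccccaacbddbadccbcb
  26 |   4 | dbdadbbccccaacbddbadccbcb
  27 |  23 | dccbcb
  28 |  19 | ddbadccbcb

SA = [15, 16, 7, 3, 22, 28, 2, 21, 9, 26, 10, 5, 18, 14, 27, 1, 25, 17, 13, 0, 24, 12, 11, 6, 20, 8, 4, 23, 19]
[i] adj suffixes → lcp
  [1] 15/16 → 1 ('a')
  [2] 16/7 → 1 ('a')
  [3] 7/3 → 3 ('adb')
  [4] 3/22 → 2 ('ad')
  [5] 22/28 → 0 ('')
  [6] 28/2 → 1 ('b')
  [7] 2/21 → 3 ('bad')
  [8] 21/9 → 1 ('b')
  [9] 9/26 → 1 ('b')
  [10] 26/10 → 2 ('bc')
  [11] 10/5 → 1 ('b')
  [12] 5/18 → 2 ('bd')
  [13] 18/14 → 0 ('')
  [14] 14/27 → 1 ('c')
  [15] 27/1 → 2 ('cb')
  [16] 1/25 → 2 ('cb')
  [17] 25/17 → 2 ('cb')
  [18] 17/13 → 1 ('c')
  [19] 13/0 → 2 ('cc')
  [20] 0/24 → 3 ('ccb')
  [21] 24/12 → 2 ('cc')
  [22] 12/11 → 3 ('ccc')
  [23] 11/6 → 0 ('')
  [24] 6/20 → 1 ('d')
  [25] 20/8 → 2 ('db')
  [26] 8/4 → 2 ('db')
  [27] 4/23 → 1 ('d')
  [28] 23/19 → 1 ('d')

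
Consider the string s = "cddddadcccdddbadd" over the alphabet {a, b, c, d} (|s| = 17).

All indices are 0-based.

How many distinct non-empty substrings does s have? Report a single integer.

128

rank | idx | suffix
   0 |   5 | adcccdddbadd
   1 |  14 | add
   2 |  13 | badd
   3 |   7 | cccdddbadd
   4 |   8 | ccdddbadd
   5 |   9 | cdddbadd
   6 |   0 | cddddadcccdddbadd
   7 |  16 | d
   8 |   4 | dadcccdddbadd
   9 |  12 | dbadd
  10 |   6 | dcccdddbadd
  11 |  15 | dd
  12 |   3 | ddadcccdddbadd
  13 |  11 | ddbadd
  14 |   2 | dddadcccdddbadd
  15 |  10 | dddbadd
  16 |   1 | ddddadcccdddbadd

SA = [5, 14, 13, 7, 8, 9, 0, 16, 4, 12, 6, 15, 3, 11, 2, 10, 1]
rank  pair      lcp
   1  s[5:],s[14:]  2  'ad'
   2  s[14:],s[13:]  0  ''
   3  s[13:],s[7:]  0  ''
   4  s[7:],s[8:]  2  'cc'
   5  s[8:],s[9:]  1  'c'
   6  s[9:],s[0:]  4  'cddd'
   7  s[0:],s[16:]  0  ''
   8  s[16:],s[4:]  1  'd'
   9  s[4:],s[12:]  1  'd'
  10  s[12:],s[6:]  1  'd'
  11  s[6:],s[15:]  1  'd'
  12  s[15:],s[3:]  2  'dd'
  13  s[3:],s[11:]  2  'dd'
  14  s[11:],s[2:]  2  'dd'
  15  s[2:],s[10:]  3  'ddd'
  16  s[10:],s[1:]  3  'ddd'

n(n+1)/2 = 17·18/2 = 153
Σ LCP = 0 + 2 + 0 + 0 + 2 + 1 + 4 + 0 + 1 + 1 + 1 + 1 + 2 + 2 + 2 + 3 + 3 = 25
distinct = 153 − 25 = 128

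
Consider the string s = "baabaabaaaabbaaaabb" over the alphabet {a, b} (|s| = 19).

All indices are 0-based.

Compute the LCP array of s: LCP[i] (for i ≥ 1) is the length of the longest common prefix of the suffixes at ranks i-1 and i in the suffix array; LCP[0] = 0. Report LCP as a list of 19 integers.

[0, 6, 3, 5, 2, 5, 3, 4, 1, 4, 2, 3, 0, 1, 7, 3, 6, 1, 2]

sorted suffixes:
  #0 SA[0]=13  'aaaabb'
  #1 SA[1]=7  'aaaabbaaaabb'
  #2 SA[2]=14  'aaabb'
  #3 SA[3]=8  'aaabbaaaabb'
  #4 SA[4]=4  'aabaaaabbaaaabb'
  #5 SA[5]=1  'aabaabaaaabbaaaabb'
  #6 SA[6]=15  'aabb'
  #7 SA[7]=9  'aabbaaaabb'
  #8 SA[8]=5  'abaaaabbaaaabb'
  #9 SA[9]=2  'abaabaaaabbaaaabb'
  #10 SA[10]=16  'abb'
  #11 SA[11]=10  'abbaaaabb'
  #12 SA[12]=18  'b'
  #13 SA[13]=12  'baaaabb'
  #14 SA[14]=6  'baaaabbaaaabb'
  #15 SA[15]=3  'baabaaaabbaaaabb'
  #16 SA[16]=0  'baabaabaaaabbaaaabb'
  #17 SA[17]=17  'bb'
  #18 SA[18]=11  'bbaaaabb'

SA = [13, 7, 14, 8, 4, 1, 15, 9, 5, 2, 16, 10, 18, 12, 6, 3, 0, 17, 11]
i: (SA[i-1],SA[i]) lcp shared
  1: (13,7) 6 'aaaabb'
  2: (7,14) 3 'aaa'
  3: (14,8) 5 'aaabb'
  4: (8,4) 2 'aa'
  5: (4,1) 5 'aabaa'
  6: (1,15) 3 'aab'
  7: (15,9) 4 'aabb'
  8: (9,5) 1 'a'
  9: (5,2) 4 'abaa'
  10: (2,16) 2 'ab'
  11: (16,10) 3 'abb'
  12: (10,18) 0 ''
  13: (18,12) 1 'b'
  14: (12,6) 7 'baaaabb'
  15: (6,3) 3 'baa'
  16: (3,0) 6 'baabaa'
  17: (0,17) 1 'b'
  18: (17,11) 2 'bb'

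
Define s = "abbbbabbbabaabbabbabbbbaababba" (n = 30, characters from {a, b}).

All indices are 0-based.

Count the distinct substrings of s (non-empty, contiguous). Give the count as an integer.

366

sorted suffixes:
  #0 SA[0]=29  'a'
  #1 SA[1]=23  'aababba'
  #2 SA[2]=11  'aabbabbabbbbaababba'
  #3 SA[3]=9  'abaabbabbabbbbaababba'
  #4 SA[4]=24  'ababba'
  #5 SA[5]=26  'abba'
  #6 SA[6]=12  'abbabbabbbbaababba'
  #7 SA[7]=15  'abbabbbbaababba'
  #8 SA[8]=5  'abbbabaabbabbabbbbaababba'
  #9 SA[9]=18  'abbbbaababba'
  #10 SA[10]=0  'abbbbabbbabaabbabbabbbbaababba'
  #11 SA[11]=28  'ba'
  #12 SA[12]=22  'baababba'
  #13 SA[13]=10  'baabbabbabbbbaababba'
  #14 SA[14]=8  'babaabbabbabbbbaababba'
  #15 SA[15]=25  'babba'
  #16 SA[16]=14  'babbabbbbaababba'
  #17 SA[17]=4  'babbbabaabbabbabbbbaababba'
  #18 SA[18]=17  'babbbbaababba'
  #19 SA[19]=27  'bba'
  #20 SA[20]=21  'bbaababba'
  #21 SA[21]=7  'bbabaabbabbabbbbaababba'
  #22 SA[22]=13  'bbabbabbbbaababba'
  #23 SA[23]=3  'bbabbbabaabbabbabbbbaababba'
  #24 SA[24]=16  'bbabbbbaababba'
  #25 SA[25]=20  'bbbaababba'
  #26 SA[26]=6  'bbbabaabbabbabbbbaababba'
  #27 SA[27]=2  'bbbabbbabaabbabbabbbbaababba'
  #28 SA[28]=19  'bbbbaababba'
  #29 SA[29]=1  'bbbbabbbabaabbabbabbbbaababba'

SA = [29, 23, 11, 9, 24, 26, 12, 15, 5, 18, 0, 28, 22, 10, 8, 25, 14, 4, 17, 27, 21, 7, 13, 3, 16, 20, 6, 2, 19, 1]
i: (SA[i-1],SA[i]) lcp shared
  1: (29,23) 1 'a'
  2: (23,11) 3 'aab'
  3: (11,9) 1 'a'
  4: (9,24) 3 'aba'
  5: (24,26) 2 'ab'
  6: (26,12) 4 'abba'
  7: (12,15) 6 'abbabb'
  8: (15,5) 3 'abb'
  9: (5,18) 4 'abbb'
  10: (18,0) 6 'abbbba'
  11: (0,28) 0 ''
  12: (28,22) 2 'ba'
  13: (22,10) 4 'baab'
  14: (10,8) 2 'ba'
  15: (8,25) 3 'bab'
  16: (25,14) 5 'babba'
  17: (14,4) 4 'babb'
  18: (4,17) 5 'babbb'
  19: (17,27) 1 'b'
  20: (27,21) 3 'bba'
  21: (21,7) 3 'bba'
  22: (7,13) 4 'bbab'
  23: (13,3) 5 'bbabb'
  24: (3,16) 6 'bbabbb'
  25: (16,20) 2 'bb'
  26: (20,6) 4 'bbba'
  27: (6,2) 5 'bbbab'
  28: (2,19) 3 'bbb'
  29: (19,1) 5 'bbbba'

n(n+1)/2 = 30·31/2 = 465
Σ LCP = 0 + 1 + 3 + 1 + 3 + 2 + 4 + 6 + 3 + 4 + 6 + 0 + 2 + 4 + 2 + 3 + 5 + 4 + 5 + 1 + 3 + 3 + 4 + 5 + 6 + 2 + 4 + 5 + 3 + 5 = 99
distinct = 465 − 99 = 366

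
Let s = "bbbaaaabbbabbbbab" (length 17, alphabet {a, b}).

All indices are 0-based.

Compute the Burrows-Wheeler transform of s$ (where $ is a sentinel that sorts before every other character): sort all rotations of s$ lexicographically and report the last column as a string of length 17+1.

rank  rotation            last
    0  $bbbaaaabbbabbbbab  b
    1  aaaabbbabbbbab$bbb  b
    2  aaabbbabbbbab$bbba  a
    3  aabbbabbbbab$bbbaa  a
    4  ab$bbbaaaabbbabbbb  b
    5  abbbabbbbab$bbbaaa  a
    6  abbbbab$bbbaaaabbb  b
    7  b$bbbaaaabbbabbbba  a
    8  baaaabbbabbbbab$bb  b
    9  bab$bbbaaaabbbabbb  b
   10  babbbbab$bbbaaaabb  b
   11  bbaaaabbbabbbbab$b  b
   12  bbab$bbbaaaabbbabb  b
   13  bbabbbbab$bbbaaaab  b
   14  bbbaaaabbbabbbbab$  $
   15  bbbab$bbbaaaabbbab  b
   16  bbbabbbbab$bbbaaaa  a
   17  bbbbab$bbbaaaabbba  a

bbaabababbbbbb$baa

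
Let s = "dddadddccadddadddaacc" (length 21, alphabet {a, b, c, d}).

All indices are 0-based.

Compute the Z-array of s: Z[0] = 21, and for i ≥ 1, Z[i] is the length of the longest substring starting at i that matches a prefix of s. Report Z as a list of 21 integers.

[21, 2, 1, 0, 3, 2, 1, 0, 0, 0, 7, 2, 1, 0, 4, 2, 1, 0, 0, 0, 0]

Z[0]=21
i=1: fresh scan; Z[1]=2 grow→box=[1,3)
i=2: min(r-i=1, Z[1]=2)=1; Z[2]=1
i=3: fresh scan; Z[3]=0
i=4: fresh scan; Z[4]=3 grow→box=[4,7)
i=5: min(r-i=2, Z[1]=2)=2; Z[5]=2
i=6: min(r-i=1, Z[2]=1)=1; Z[6]=1
i=7: fresh scan; Z[7]=0
i=8: fresh scan; Z[8]=0
i=9: fresh scan; Z[9]=0
i=10: fresh scan; Z[10]=7 grow→box=[10,17)
i=11: min(r-i=6, Z[1]=2)=2; Z[11]=2
i=12: min(r-i=5, Z[2]=1)=1; Z[12]=1
i=13: min(r-i=4, Z[3]=0)=0; Z[13]=0
i=14: min(r-i=3, Z[4]=3)=3; Z[14]=4 grow→box=[14,18)
i=15: min(r-i=3, Z[1]=2)=2; Z[15]=2
i=16: min(r-i=2, Z[2]=1)=1; Z[16]=1
i=17: min(r-i=1, Z[3]=0)=0; Z[17]=0
i=18: fresh scan; Z[18]=0
i=19: fresh scan; Z[19]=0
i=20: fresh scan; Z[20]=0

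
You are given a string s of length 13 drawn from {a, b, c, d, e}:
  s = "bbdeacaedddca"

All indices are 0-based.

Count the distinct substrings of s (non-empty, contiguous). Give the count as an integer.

rank | idx | suffix
   0 |  12 | a
   1 |   4 | acaedddca
   2 |   6 | aedddca
   3 |   0 | bbdeacaedddca
   4 |   1 | bdeacaedddca
   5 |  11 | ca
   6 |   5 | caedddca
   7 |  10 | dca
   8 |   9 | ddca
   9 |   8 | dddca
  10 |   2 | deacaedddca
  11 |   3 | eacaedddca
  12 |   7 | edddca

SA = [12, 4, 6, 0, 1, 11, 5, 10, 9, 8, 2, 3, 7]
i: (SA[i-1],SA[i]) lcp shared
  1: (12,4) 1 'a'
  2: (4,6) 1 'a'
  3: (6,0) 0 ''
  4: (0,1) 1 'b'
  5: (1,11) 0 ''
  6: (11,5) 2 'ca'
  7: (5,10) 0 ''
  8: (10,9) 1 'd'
  9: (9,8) 2 'dd'
  10: (8,2) 1 'd'
  11: (2,3) 0 ''
  12: (3,7) 1 'e'

n(n+1)/2 = 13·14/2 = 91
Σ LCP = 0 + 1 + 1 + 0 + 1 + 0 + 2 + 0 + 1 + 2 + 1 + 0 + 1 = 10
distinct = 91 − 10 = 81

81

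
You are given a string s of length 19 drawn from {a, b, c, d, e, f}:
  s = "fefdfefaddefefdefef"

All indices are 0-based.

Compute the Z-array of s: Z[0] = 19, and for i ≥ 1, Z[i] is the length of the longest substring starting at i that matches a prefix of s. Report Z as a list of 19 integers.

Z[0]=19
i=1: i≥r, start 0; Z[1]=0
i=2: i≥r, start 0; Z[2]=1 extend→box=[2,3)
i=3: i≥r, start 0; Z[3]=0
i=4: i≥r, start 0; Z[4]=3 extend→box=[4,7)
i=5: min(r-i=2, Z[1]=0)=0; Z[5]=0
i=6: min(r-i=1, Z[2]=1)=1; Z[6]=1
i=7: i≥r, start 0; Z[7]=0
i=8: i≥r, start 0; Z[8]=0
i=9: i≥r, start 0; Z[9]=0
i=10: i≥r, start 0; Z[10]=0
i=11: i≥r, start 0; Z[11]=4 extend→box=[11,15)
i=12: min(r-i=3, Z[1]=0)=0; Z[12]=0
i=13: min(r-i=2, Z[2]=1)=1; Z[13]=1
i=14: min(r-i=1, Z[3]=0)=0; Z[14]=0
i=15: i≥r, start 0; Z[15]=0
i=16: i≥r, start 0; Z[16]=3 extend→box=[16,19)
i=17: min(r-i=2, Z[1]=0)=0; Z[17]=0
i=18: min(r-i=1, Z[2]=1)=1; Z[18]=1

[19, 0, 1, 0, 3, 0, 1, 0, 0, 0, 0, 4, 0, 1, 0, 0, 3, 0, 1]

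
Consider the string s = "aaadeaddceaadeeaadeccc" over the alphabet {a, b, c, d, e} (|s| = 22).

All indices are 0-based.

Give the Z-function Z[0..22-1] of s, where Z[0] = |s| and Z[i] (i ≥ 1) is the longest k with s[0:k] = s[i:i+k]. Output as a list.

[22, 2, 1, 0, 0, 1, 0, 0, 0, 0, 2, 1, 0, 0, 0, 2, 1, 0, 0, 0, 0, 0]

Z[0]=22
i=1: outside box; Z[1]=2 extend→box=[1,3)
i=2: min(r-i=1, Z[1]=2)=1; Z[2]=1
i=3: outside box; Z[3]=0
i=4: outside box; Z[4]=0
i=5: outside box; Z[5]=1 extend→box=[5,6)
i=6: outside box; Z[6]=0
i=7: outside box; Z[7]=0
i=8: outside box; Z[8]=0
i=9: outside box; Z[9]=0
i=10: outside box; Z[10]=2 extend→box=[10,12)
i=11: min(r-i=1, Z[1]=2)=1; Z[11]=1
i=12: outside box; Z[12]=0
i=13: outside box; Z[13]=0
i=14: outside box; Z[14]=0
i=15: outside box; Z[15]=2 extend→box=[15,17)
i=16: min(r-i=1, Z[1]=2)=1; Z[16]=1
i=17: outside box; Z[17]=0
i=18: outside box; Z[18]=0
i=19: outside box; Z[19]=0
i=20: outside box; Z[20]=0
i=21: outside box; Z[21]=0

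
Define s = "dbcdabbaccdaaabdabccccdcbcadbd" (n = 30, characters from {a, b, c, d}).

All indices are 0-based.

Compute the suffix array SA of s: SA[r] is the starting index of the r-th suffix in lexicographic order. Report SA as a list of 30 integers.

sorted suffixes:
  #0 SA[0]=11  'aaabdabccccdcbcadbd'
  #1 SA[1]=12  'aabdabccccdcbcadbd'
  #2 SA[2]=4  'abbaccdaaabdabccccdcbcadbd'
  #3 SA[3]=16  'abccccdcbcadbd'
  #4 SA[4]=13  'abdabccccdcbcadbd'
  #5 SA[5]=7  'accdaaabdabccccdcbcadbd'
  #6 SA[6]=26  'adbd'
  #7 SA[7]=6  'baccdaaabdabccccdcbcadbd'
  #8 SA[8]=5  'bbaccdaaabdabccccdcbcadbd'
  #9 SA[9]=24  'bcadbd'
  #10 SA[10]=17  'bccccdcbcadbd'
  #11 SA[11]=1  'bcdabbaccdaaabdabccccdcbcadbd'
  #12 SA[12]=28  'bd'
  #13 SA[13]=14  'bdabccccdcbcadbd'
  #14 SA[14]=25  'cadbd'
  #15 SA[15]=23  'cbcadbd'
  #16 SA[16]=18  'ccccdcbcadbd'
  #17 SA[17]=19  'cccdcbcadbd'
  #18 SA[18]=8  'ccdaaabdabccccdcbcadbd'
  #19 SA[19]=20  'ccdcbcadbd'
  #20 SA[20]=9  'cdaaabdabccccdcbcadbd'
  #21 SA[21]=2  'cdabbaccdaaabdabccccdcbcadbd'
  #22 SA[22]=21  'cdcbcadbd'
  #23 SA[23]=29  'd'
  #24 SA[24]=10  'daaabdabccccdcbcadbd'
  #25 SA[25]=3  'dabbaccdaaabdabccccdcbcadbd'
  #26 SA[26]=15  'dabccccdcbcadbd'
  #27 SA[27]=0  'dbcdabbaccdaaabdabccccdcbcadbd'
  #28 SA[28]=27  'dbd'
  #29 SA[29]=22  'dcbcadbd'

[11, 12, 4, 16, 13, 7, 26, 6, 5, 24, 17, 1, 28, 14, 25, 23, 18, 19, 8, 20, 9, 2, 21, 29, 10, 3, 15, 0, 27, 22]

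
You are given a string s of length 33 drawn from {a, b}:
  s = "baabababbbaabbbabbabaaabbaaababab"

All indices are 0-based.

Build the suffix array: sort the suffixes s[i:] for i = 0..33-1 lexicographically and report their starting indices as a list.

sorted suffixes:
  #0 SA[0]=25  'aaababab'
  #1 SA[1]=20  'aaabbaaababab'
  #2 SA[2]=26  'aababab'
  #3 SA[3]=1  'aabababbbaabbbabbabaaabbaaababab'
  #4 SA[4]=21  'aabbaaababab'
  #5 SA[5]=10  'aabbbabbabaaabbaaababab'
  #6 SA[6]=31  'ab'
  #7 SA[7]=18  'abaaabbaaababab'
  #8 SA[8]=29  'abab'
  #9 SA[9]=27  'ababab'
  #10 SA[10]=2  'abababbbaabbbabbabaaabbaaababab'
  #11 SA[11]=4  'ababbbaabbbabbabaaabbaaababab'
  #12 SA[12]=22  'abbaaababab'
  #13 SA[13]=15  'abbabaaabbaaababab'
  #14 SA[14]=6  'abbbaabbbabbabaaabbaaababab'
  #15 SA[15]=11  'abbbabbabaaabbaaababab'
  #16 SA[16]=32  'b'
  #17 SA[17]=24  'baaababab'
  #18 SA[18]=19  'baaabbaaababab'
  #19 SA[19]=0  'baabababbbaabbbabbabaaabbaaababab'
  #20 SA[20]=9  'baabbbabbabaaabbaaababab'
  #21 SA[21]=30  'bab'
  #22 SA[22]=17  'babaaabbaaababab'
  #23 SA[23]=28  'babab'
  #24 SA[24]=3  'bababbbaabbbabbabaaabbaaababab'
  #25 SA[25]=14  'babbabaaabbaaababab'
  #26 SA[26]=5  'babbbaabbbabbabaaabbaaababab'
  #27 SA[27]=23  'bbaaababab'
  #28 SA[28]=8  'bbaabbbabbabaaabbaaababab'
  #29 SA[29]=16  'bbabaaabbaaababab'
  #30 SA[30]=13  'bbabbabaaabbaaababab'
  #31 SA[31]=7  'bbbaabbbabbabaaabbaaababab'
  #32 SA[32]=12  'bbbabbabaaabbaaababab'

[25, 20, 26, 1, 21, 10, 31, 18, 29, 27, 2, 4, 22, 15, 6, 11, 32, 24, 19, 0, 9, 30, 17, 28, 3, 14, 5, 23, 8, 16, 13, 7, 12]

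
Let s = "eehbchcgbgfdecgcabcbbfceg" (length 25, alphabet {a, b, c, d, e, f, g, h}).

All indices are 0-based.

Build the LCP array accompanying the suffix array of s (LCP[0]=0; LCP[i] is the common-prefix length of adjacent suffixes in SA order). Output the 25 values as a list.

[0, 0, 1, 2, 1, 1, 0, 1, 1, 1, 2, 1, 0, 0, 1, 1, 1, 0, 1, 0, 1, 1, 1, 0, 1]

rank→(start, suffix):
  0 → (16, 'abcbbfceg')
  1 → (19, 'bbfceg')
  2 → (17, 'bcbbfceg')
  3 → (3, 'bchcgbgfdecgcabcbbfceg')
  4 → (20, 'bfceg')
  5 → (8, 'bgfdecgcabcbbfceg')
  6 → (15, 'cabcbbfceg')
  7 → (18, 'cbbfceg')
  8 → (22, 'ceg')
  9 → (6, 'cgbgfdecgcabcbbfceg')
  10 → (13, 'cgcabcbbfceg')
  11 → (4, 'chcgbgfdecgcabcbbfceg')
  12 → (11, 'decgcabcbbfceg')
  13 → (12, 'ecgcabcbbfceg')
  14 → (0, 'eehbchcgbgfdecgcabcbbfceg')
  15 → (23, 'eg')
  16 → (1, 'ehbchcgbgfdecgcabcbbfceg')
  17 → (21, 'fceg')
  18 → (10, 'fdecgcabcbbfceg')
  19 → (24, 'g')
  20 → (7, 'gbgfdecgcabcbbfceg')
  21 → (14, 'gcabcbbfceg')
  22 → (9, 'gfdecgcabcbbfceg')
  23 → (2, 'hbchcgbgfdecgcabcbbfceg')
  24 → (5, 'hcgbgfdecgcabcbbfceg')

SA = [16, 19, 17, 3, 20, 8, 15, 18, 22, 6, 13, 4, 11, 12, 0, 23, 1, 21, 10, 24, 7, 14, 9, 2, 5]
rank  pair      lcp
   1  s[16:],s[19:]  0  ''
   2  s[19:],s[17:]  1  'b'
   3  s[17:],s[3:]  2  'bc'
   4  s[3:],s[20:]  1  'b'
   5  s[20:],s[8:]  1  'b'
   6  s[8:],s[15:]  0  ''
   7  s[15:],s[18:]  1  'c'
   8  s[18:],s[22:]  1  'c'
   9  s[22:],s[6:]  1  'c'
  10  s[6:],s[13:]  2  'cg'
  11  s[13:],s[4:]  1  'c'
  12  s[4:],s[11:]  0  ''
  13  s[11:],s[12:]  0  ''
  14  s[12:],s[0:]  1  'e'
  15  s[0:],s[23:]  1  'e'
  16  s[23:],s[1:]  1  'e'
  17  s[1:],s[21:]  0  ''
  18  s[21:],s[10:]  1  'f'
  19  s[10:],s[24:]  0  ''
  20  s[24:],s[7:]  1  'g'
  21  s[7:],s[14:]  1  'g'
  22  s[14:],s[9:]  1  'g'
  23  s[9:],s[2:]  0  ''
  24  s[2:],s[5:]  1  'h'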